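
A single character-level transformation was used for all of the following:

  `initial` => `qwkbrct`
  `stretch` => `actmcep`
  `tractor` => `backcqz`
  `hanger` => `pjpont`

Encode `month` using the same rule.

Shifts by position in initial: pos 0: i→q (+8), pos 1: n→w (+9), pos 2: i→k (+2), pos 3: t→b (+8), pos 4: i→r (+9), pos 5: a→c (+2) — repeating every 3. A repeating key of period 3 is used — shifts +8, +9, +2 over and over.
Applying it to month: m+8=u, o+9=x, n+2=p, t+8=b, h+9=q.

uxpbq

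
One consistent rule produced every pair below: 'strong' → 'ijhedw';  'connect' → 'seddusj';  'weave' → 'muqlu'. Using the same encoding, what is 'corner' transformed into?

Compare letters: s→i is +16, t→j is +16, r→h is +16 — a constant shift. It's a constant shift of +16 (ROT16).
Applying it to corner: c+16=s, o+16=e, r+16=h, n+16=d, e+16=u, r+16=h.

sehduh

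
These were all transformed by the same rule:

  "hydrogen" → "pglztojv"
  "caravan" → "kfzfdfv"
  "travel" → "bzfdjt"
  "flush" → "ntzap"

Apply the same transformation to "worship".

The shift depends on letter class: consonant h→p is +8, but vowel o→t is +5. Vowels shift forward by 5 and consonants shift forward by 8.
Applying it to worship: w(cons)+8=e, o(vowel)+5=t, r(cons)+8=z, s(cons)+8=a, h(cons)+8=p, i(vowel)+5=n, p(cons)+8=x.

etzapnx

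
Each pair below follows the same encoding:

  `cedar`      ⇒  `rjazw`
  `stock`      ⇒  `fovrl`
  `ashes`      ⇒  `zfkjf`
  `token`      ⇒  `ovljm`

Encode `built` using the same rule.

Treating letters as 0–25, the rule is x ↦ 9x + 25 (mod 26).
Applying it to built: b(1)→9·1+25≡8=i; u(20)→9·20+25≡23=x; i(8)→9·8+25≡19=t; l(11)→9·11+25≡20=u; t(19)→9·19+25≡14=o (all mod 26).

ixtuo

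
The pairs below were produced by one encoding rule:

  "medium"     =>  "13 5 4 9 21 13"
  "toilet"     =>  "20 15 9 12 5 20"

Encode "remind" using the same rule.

18 5 13 9 14 4

m is letter #13 and maps to 13: an offset of 0. Letters become their 1-indexed alphabet positions: a=1 … z=26.
On remind: r=18→18, e=5→5, m=13→13, i=9→9, n=14→14, d=4→4.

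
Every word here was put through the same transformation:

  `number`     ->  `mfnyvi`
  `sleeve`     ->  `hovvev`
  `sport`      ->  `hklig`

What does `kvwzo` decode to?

Each pair mirrors across the alphabet (n↔m, u↔f, m↔n): positions sum to 25. Letters are reflected about the middle of the alphabet (position → 25−position): Atbash.
Undoing it on kvwzo: k↔p, v↔e, w↔d, z↔a, o↔l.

pedal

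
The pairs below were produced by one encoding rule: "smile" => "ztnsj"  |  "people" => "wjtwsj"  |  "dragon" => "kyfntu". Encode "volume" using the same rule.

The shift depends on letter class: consonant s→z is +7, but vowel i→n is +5. Two shifts are in play — +5 for a/e/i/o/u, +7 for every other letter.
Applying it to volume: v(cons)+7=c, o(vowel)+5=t, l(cons)+7=s, u(vowel)+5=z, m(cons)+7=t, e(vowel)+5=j.

ctsztj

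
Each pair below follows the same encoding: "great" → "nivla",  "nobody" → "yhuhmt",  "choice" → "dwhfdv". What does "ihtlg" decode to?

royal

g(6)→n(13) and r(17)→i(8) fit y≡9x+11 (mod 26); the inverse of 9 mod 26 is 3. Each letter's alphabet position (a=0..z=25) is mapped through 9·x+11 mod 26 — an affine cipher.
Reversing it on ihtlg: i(8)→3·(8−11)≡17=r; h(7)→3·(7−11)≡14=o; t(19)→3·(19−11)≡24=y; l(11)→3·(11−11)≡0=a; g(6)→3·(6−11)≡11=l (all mod 26).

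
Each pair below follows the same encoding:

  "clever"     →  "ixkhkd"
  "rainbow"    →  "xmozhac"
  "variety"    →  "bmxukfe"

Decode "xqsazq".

Shifts by position in clever: pos 0: c→i (+6), pos 1: l→x (+12), pos 2: e→k (+6), pos 3: v→h (+12) — repeating every 2. A repeating key of period 2 is used — shifts +6, +12 over and over.
Reversing it on xqsazq: x−6=r, q−12=e, s−6=m, a−12=o, z−6=t, q−12=e.

remote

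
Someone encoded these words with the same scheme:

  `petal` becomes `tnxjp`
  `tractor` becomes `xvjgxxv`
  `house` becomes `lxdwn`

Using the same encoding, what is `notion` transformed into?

rxxrxr

The shift depends on letter class: consonant p→t is +4, but vowel e→n is +9. Two shifts are in play — +9 for a/e/i/o/u, +4 for every other letter.
For notion: n(cons)+4=r, o(vowel)+9=x, t(cons)+4=x, i(vowel)+9=r, o(vowel)+9=x, n(cons)+4=r.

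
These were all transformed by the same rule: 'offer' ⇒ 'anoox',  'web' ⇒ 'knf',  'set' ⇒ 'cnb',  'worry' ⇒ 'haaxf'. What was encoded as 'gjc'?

tax

The output letters match the input read backwards, each shifted +9: offer reversed is reffo. Two steps: reverse the string, then apply a Caesar shift of +9.
Decoding gjc: shift back: g−9=x, j−9=a, c−9=t → xat; then reverse → tax.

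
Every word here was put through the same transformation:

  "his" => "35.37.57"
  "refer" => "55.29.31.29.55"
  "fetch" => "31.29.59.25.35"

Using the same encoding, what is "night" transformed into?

47.37.33.35.59

h(#8)→35 and i(#9)→37: differences scale by 2, so n = 2·pos + 19. With a=1..z=26, the number is 2·pos + 19.
On night: n=14→47, i=9→37, g=7→33, h=8→35, t=20→59.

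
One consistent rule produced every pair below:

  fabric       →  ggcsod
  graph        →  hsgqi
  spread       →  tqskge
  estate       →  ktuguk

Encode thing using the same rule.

The shift depends on letter class: consonant f→g is +1, but vowel a→g is +6. The rule splits by letter class: vowels +6, consonants +1.
Applying it to thing: t(cons)+1=u, h(cons)+1=i, i(vowel)+6=o, n(cons)+1=o, g(cons)+1=h.

uiooh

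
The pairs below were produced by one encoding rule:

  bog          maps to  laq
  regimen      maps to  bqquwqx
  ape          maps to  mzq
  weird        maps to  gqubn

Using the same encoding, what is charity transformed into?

mrmbudi

The shift depends on letter class: consonant b→l is +10, but vowel o→a is +12. The rule splits by letter class: vowels +12, consonants +10.
On charity: c(cons)+10=m, h(cons)+10=r, a(vowel)+12=m, r(cons)+10=b, i(vowel)+12=u, t(cons)+10=d, y(cons)+10=i.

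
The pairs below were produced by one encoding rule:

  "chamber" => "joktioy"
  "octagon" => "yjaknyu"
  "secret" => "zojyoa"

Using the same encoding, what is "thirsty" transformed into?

The shift depends on letter class: consonant c→j is +7, but vowel a→k is +10. Vowels shift forward by 10 and consonants shift forward by 7.
For thirsty: t(cons)+7=a, h(cons)+7=o, i(vowel)+10=s, r(cons)+7=y, s(cons)+7=z, t(cons)+7=a, y(cons)+7=f.

aosyzaf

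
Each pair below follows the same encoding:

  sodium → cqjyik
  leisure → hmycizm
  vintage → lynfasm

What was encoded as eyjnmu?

s(18)→c(2) and o(14)→q(16) fit y≡3x+0 (mod 26); the inverse of 3 mod 26 is 9. Each letter's alphabet position (a=0..z=25) is mapped through 3·x+0 mod 26 — an affine cipher.
Undoing it on eyjnmu: e(4)→9·(4−0)≡10=k; y(24)→9·(24−0)≡8=i; j(9)→9·(9−0)≡3=d; n(13)→9·(13−0)≡13=n; m(12)→9·(12−0)≡4=e; u(20)→9·(20−0)≡24=y (all mod 26).

kidney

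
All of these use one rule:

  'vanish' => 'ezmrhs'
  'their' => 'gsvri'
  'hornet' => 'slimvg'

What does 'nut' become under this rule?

Each pair mirrors across the alphabet (v↔e, a↔z, n↔m): positions sum to 25. Each letter is replaced by its mirror in the alphabet: a↔z, b↔y, c↔x, and so on (the Atbash cipher).
On nut: n↔m, u↔f, t↔g.

mfg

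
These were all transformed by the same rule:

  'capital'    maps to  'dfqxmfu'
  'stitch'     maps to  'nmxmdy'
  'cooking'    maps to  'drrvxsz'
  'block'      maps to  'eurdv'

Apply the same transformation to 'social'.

c(2)→d(3) and a(0)→f(5) fit y≡25x+5 (mod 26); the inverse of 25 mod 26 is 25. Each letter's alphabet position (a=0..z=25) is mapped through 25·x+5 mod 26 — an affine cipher.
For social: s(18)→25·18+5≡13=n; o(14)→25·14+5≡17=r; c(2)→25·2+5≡3=d; i(8)→25·8+5≡23=x; a(0)→25·0+5≡5=f; l(11)→25·11+5≡20=u (all mod 26).

nrdxfu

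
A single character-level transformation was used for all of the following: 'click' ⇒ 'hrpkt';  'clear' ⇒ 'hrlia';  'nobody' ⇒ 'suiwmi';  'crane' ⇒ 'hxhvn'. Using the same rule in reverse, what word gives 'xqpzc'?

Letter i (0-indexed) is shifted by i+5, so successive shifts are 5, 6, 7, ….
Undoing it on xqpzc: x−5=s, q−6=k, p−7=i, z−8=r, c−9=t.

skirt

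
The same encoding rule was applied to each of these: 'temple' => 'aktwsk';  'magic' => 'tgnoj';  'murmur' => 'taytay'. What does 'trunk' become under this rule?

ayaur

The shift depends on letter class: consonant t→a is +7, but vowel e→k is +6. Vowels shift forward by 6 and consonants shift forward by 7.
Applying it to trunk: t(cons)+7=a, r(cons)+7=y, u(vowel)+6=a, n(cons)+7=u, k(cons)+7=r.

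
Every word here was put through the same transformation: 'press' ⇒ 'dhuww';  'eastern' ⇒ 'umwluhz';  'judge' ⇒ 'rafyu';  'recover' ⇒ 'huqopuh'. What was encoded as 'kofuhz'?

modern

p(15)→d(3) and r(17)→h(7) fit y≡15x+12 (mod 26); the inverse of 15 mod 26 is 7. Each letter's alphabet position (a=0..z=25) is mapped through 15·x+12 mod 26 — an affine cipher.
Reversing it on kofuhz: k(10)→7·(10−12)≡12=m; o(14)→7·(14−12)≡14=o; f(5)→7·(5−12)≡3=d; u(20)→7·(20−12)≡4=e; h(7)→7·(7−12)≡17=r; z(25)→7·(25−12)≡13=n (all mod 26).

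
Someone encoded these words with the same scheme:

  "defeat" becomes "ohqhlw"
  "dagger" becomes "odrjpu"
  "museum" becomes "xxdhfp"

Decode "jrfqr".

It's a Vigenère-style cipher with numeric key [11,3]: position i shifts by key[i mod 2].
Reversing it on jrfqr: j−11=y, r−3=o, f−11=u, q−3=n, r−11=g.

young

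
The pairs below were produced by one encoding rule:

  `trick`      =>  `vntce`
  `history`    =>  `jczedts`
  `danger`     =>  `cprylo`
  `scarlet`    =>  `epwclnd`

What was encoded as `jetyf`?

The output letters match the input read backwards, each shifted +11: trick reversed is kcirt. Two steps: reverse the string, then apply a Caesar shift of +11.
Undoing it on jetyf: shift back: j−11=y, e−11=t, t−11=i, y−11=n, f−11=u → ytinu; then reverse → unity.

unity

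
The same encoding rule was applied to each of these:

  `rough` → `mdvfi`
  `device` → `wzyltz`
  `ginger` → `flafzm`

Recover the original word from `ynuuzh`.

r(17)→m(12) and o(14)→d(3) fit y≡3x+13 (mod 26); the inverse of 3 mod 26 is 9. This is an affine cipher: with a=0,…,z=25, each position x becomes (3x+13) mod 26.
Decoding ynuuzh: y(24)→9·(24−13)≡21=v; n(13)→9·(13−13)≡0=a; u(20)→9·(20−13)≡11=l; u(20)→9·(20−13)≡11=l; z(25)→9·(25−13)≡4=e; h(7)→9·(7−13)≡24=y (all mod 26).

valley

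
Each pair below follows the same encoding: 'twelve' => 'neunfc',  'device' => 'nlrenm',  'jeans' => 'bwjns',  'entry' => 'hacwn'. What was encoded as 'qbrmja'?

The output letters match the input read backwards, each shifted +9: twelve reversed is evlewt. Two steps: reverse the string, then apply a Caesar shift of +9.
Undoing it on qbrmja: shift back: q−9=h, b−9=s, r−9=i, m−9=d, j−9=a, a−9=r → hsidar; then reverse → radish.

radish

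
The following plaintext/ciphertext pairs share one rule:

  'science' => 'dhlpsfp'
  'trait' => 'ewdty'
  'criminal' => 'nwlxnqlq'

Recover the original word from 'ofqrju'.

danger

Shifts by position in science: pos 0: s→d (+11), pos 1: c→h (+5), pos 2: i→l (+3), pos 3: e→p (+11), pos 4: n→s (+5), pos 5: c→f (+3) — repeating every 3. It's a Vigenère-style cipher with numeric key [11,5,3]: position i shifts by key[i mod 3].
Undoing it on ofqrju: o−11=d, f−5=a, q−3=n, r−11=g, j−5=e, u−3=r.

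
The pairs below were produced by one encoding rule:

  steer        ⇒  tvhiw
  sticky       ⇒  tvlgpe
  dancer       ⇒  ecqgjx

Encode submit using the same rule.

tweqnz

The shift increases by 1 at each position, starting from +1: 1, 2, 3, ….
On submit: s+1=t, u+2=w, b+3=e, m+4=q, i+5=n, t+6=z.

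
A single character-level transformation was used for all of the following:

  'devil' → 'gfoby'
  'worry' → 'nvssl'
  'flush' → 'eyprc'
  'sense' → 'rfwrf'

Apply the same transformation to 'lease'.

d(3)→g(6) and e(4)→f(5) fit y≡25x+9 (mod 26); the inverse of 25 mod 26 is 25. Treating letters as 0–25, the rule is x ↦ 25x + 9 (mod 26).
On lease: l(11)→25·11+9≡24=y; e(4)→25·4+9≡5=f; a(0)→25·0+9≡9=j; s(18)→25·18+9≡17=r; e(4)→25·4+9≡5=f (all mod 26).

yfjrf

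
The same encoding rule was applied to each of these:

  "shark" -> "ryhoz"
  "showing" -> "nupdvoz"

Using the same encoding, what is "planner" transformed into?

The output letters match the input read backwards, each shifted +7: shark reversed is krahs. Two steps: reverse the string, then apply a Caesar shift of +7.
For planner: reverse → rennalp; then shift: r+7=y, e+7=l, n+7=u, n+7=u, a+7=h, l+7=s, p+7=w.

yluuhsw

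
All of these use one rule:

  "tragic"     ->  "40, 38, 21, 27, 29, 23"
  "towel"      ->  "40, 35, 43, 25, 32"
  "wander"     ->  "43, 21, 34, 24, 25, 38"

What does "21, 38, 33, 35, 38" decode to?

Letters become their 1-based position plus 20 (so a→21, b→22, …).
Decoding 21, 38, 33, 35, 38: 21→(21−20)÷1=1=a, 38→(38−20)÷1=18=r, 33→(33−20)÷1=13=m, 35→(35−20)÷1=15=o, 38→(38−20)÷1=18=r.

armor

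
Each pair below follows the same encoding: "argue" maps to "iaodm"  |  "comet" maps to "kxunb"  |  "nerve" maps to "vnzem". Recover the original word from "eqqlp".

which

Shifts by position in argue: pos 0: a→i (+8), pos 1: r→a (+9), pos 2: g→o (+8), pos 3: u→d (+9) — repeating every 2. A repeating key of period 2 is used — shifts +8, +9 over and over.
Reversing it on eqqlp: e−8=w, q−9=h, q−8=i, l−9=c, p−8=h.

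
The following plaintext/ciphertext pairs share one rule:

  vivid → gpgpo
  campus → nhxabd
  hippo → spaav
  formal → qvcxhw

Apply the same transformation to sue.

dbl

The shift depends on letter class: consonant v→g is +11, but vowel i→p is +7. Vowels shift forward by 7 and consonants shift forward by 11.
For sue: s(cons)+11=d, u(vowel)+7=b, e(vowel)+7=l.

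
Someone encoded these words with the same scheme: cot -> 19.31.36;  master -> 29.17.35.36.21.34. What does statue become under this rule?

35.36.17.36.37.21

c is letter #3 and maps to 19: an offset of 16. Each letter is replaced by its alphabet position (a=1..z=26) + 16.
For statue: s=19→35, t=20→36, a=1→17, t=20→36, u=21→37, e=5→21.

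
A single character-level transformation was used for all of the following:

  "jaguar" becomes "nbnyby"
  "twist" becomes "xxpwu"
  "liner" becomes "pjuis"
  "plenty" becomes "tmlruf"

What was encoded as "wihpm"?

shall

Shifts by position in jaguar: pos 0: j→n (+4), pos 1: a→b (+1), pos 2: g→n (+7), pos 3: u→y (+4), pos 4: a→b (+1), pos 5: r→y (+7) — repeating every 3. A repeating key of period 3 is used — shifts +4, +1, +7 over and over.
Reversing it on wihpm: w−4=s, i−1=h, h−7=a, p−4=l, m−1=l.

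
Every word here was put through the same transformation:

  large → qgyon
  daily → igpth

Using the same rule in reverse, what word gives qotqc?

limit

In large: l→q is +5, a→g is +6, r→y is +7, g→o is +8 — the shift increases by 1 each position. Each letter shifts forward by (position + 5), i.e. 5, 6, 7, … — the shift grows by one for each successive letter.
Undoing it on qotqc: q−5=l, o−6=i, t−7=m, q−8=i, c−9=t.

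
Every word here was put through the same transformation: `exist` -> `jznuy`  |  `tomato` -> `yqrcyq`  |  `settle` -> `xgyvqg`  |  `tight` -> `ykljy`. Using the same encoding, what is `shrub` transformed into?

xjwwg

A repeating key of period 2 is used — shifts +5, +2 over and over.
On shrub: s+5=x, h+2=j, r+5=w, u+2=w, b+5=g.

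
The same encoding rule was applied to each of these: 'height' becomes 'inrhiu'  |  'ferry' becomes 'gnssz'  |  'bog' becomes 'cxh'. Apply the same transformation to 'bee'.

cnn

The shift depends on letter class: consonant h→i is +1, but vowel e→n is +9. Vowels shift forward by 9 and consonants shift forward by 1.
For bee: b(cons)+1=c, e(vowel)+9=n, e(vowel)+9=n.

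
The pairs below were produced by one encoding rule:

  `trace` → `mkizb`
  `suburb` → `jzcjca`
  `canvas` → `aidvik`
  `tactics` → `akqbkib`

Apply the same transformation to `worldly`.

The output letters match the input read backwards, each shifted +8: trace reversed is ecart. Read the word backwards and shift each letter +8.
On worldly: reverse → yldlrow; then shift: y+8=g, l+8=t, d+8=l, l+8=t, r+8=z, o+8=w, w+8=e.

gtltzwe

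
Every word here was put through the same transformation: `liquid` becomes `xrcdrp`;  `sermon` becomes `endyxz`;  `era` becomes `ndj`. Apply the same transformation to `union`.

dzrxz

The shift depends on letter class: consonant l→x is +12, but vowel i→r is +9. The rule splits by letter class: vowels +9, consonants +12.
Applying it to union: u(vowel)+9=d, n(cons)+12=z, i(vowel)+9=r, o(vowel)+9=x, n(cons)+12=z.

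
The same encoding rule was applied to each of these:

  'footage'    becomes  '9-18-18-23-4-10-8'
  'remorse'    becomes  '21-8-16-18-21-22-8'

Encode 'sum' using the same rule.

f is letter #6 and maps to 9: an offset of 3. The number is (letter's place in the alphabet, a=1) + 3.
Applying it to sum: s=19→22, u=21→24, m=13→16.

22-24-16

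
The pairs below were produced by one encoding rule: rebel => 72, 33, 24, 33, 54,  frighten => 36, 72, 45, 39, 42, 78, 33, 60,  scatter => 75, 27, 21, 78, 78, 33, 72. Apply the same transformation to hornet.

42, 63, 72, 60, 33, 78

r(#18)→72 and e(#5)→33: differences scale by 3, so n = 3·pos + 18. With a=1..z=26, the number is 3·pos + 18.
On hornet: h=8→42, o=15→63, r=18→72, n=14→60, e=5→33, t=20→78.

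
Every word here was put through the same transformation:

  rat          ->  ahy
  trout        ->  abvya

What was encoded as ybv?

our

The output letters match the input read backwards, each shifted +7: rat reversed is tar. The word is reversed, then every letter is shifted forward by 7.
Decoding ybv: shift back: y−7=r, b−7=u, v−7=o → ruo; then reverse → our.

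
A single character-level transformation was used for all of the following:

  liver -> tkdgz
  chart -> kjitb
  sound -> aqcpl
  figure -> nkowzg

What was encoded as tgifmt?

leader

Shifts by position in liver: pos 0: l→t (+8), pos 1: i→k (+2), pos 2: v→d (+8), pos 3: e→g (+2) — repeating every 2. A repeating key of period 2 is used — shifts +8, +2 over and over.
Undoing it on tgifmt: t−8=l, g−2=e, i−8=a, f−2=d, m−8=e, t−2=r.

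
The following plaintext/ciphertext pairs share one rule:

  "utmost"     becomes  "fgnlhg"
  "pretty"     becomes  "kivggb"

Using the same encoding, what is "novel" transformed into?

This is the alphabet-reversal cipher (Atbash): a becomes z, b becomes y, etc.
For novel: n↔m, o↔l, v↔e, e↔v, l↔o.

mlevo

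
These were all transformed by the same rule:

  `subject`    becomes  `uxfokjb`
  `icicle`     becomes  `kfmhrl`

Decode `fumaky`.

In subject: s→u is +2, u→x is +3, b→f is +4, j→o is +5 — the shift increases by 1 each position. The shift increases by 1 at each position, starting from +2: 2, 3, 4, ….
Undoing it on fumaky: f−2=d, u−3=r, m−4=i, a−5=v, k−6=e, y−7=r.

driver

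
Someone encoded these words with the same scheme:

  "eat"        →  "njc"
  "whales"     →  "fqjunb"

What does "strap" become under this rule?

Compare letters: e→n is +9, a→j is +9, t→c is +9 — a constant shift. This is a Caesar cipher with shift 9.
Applying it to strap: s+9=b, t+9=c, r+9=a, a+9=j, p+9=y.

bcajy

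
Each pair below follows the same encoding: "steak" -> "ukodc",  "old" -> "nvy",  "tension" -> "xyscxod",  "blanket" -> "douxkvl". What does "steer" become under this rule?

The output letters match the input read backwards, each shifted +10: steak reversed is kaets. Two steps: reverse the string, then apply a Caesar shift of +10.
For steer: reverse → reets; then shift: r+10=b, e+10=o, e+10=o, t+10=d, s+10=c.

boodc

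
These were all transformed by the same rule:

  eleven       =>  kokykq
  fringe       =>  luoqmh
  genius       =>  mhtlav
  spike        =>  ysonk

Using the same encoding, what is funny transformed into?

Shifts by position in eleven: pos 0: e→k (+6), pos 1: l→o (+3), pos 2: e→k (+6), pos 3: v→y (+3) — repeating every 2. A repeating key of period 2 is used — shifts +6, +3 over and over.
For funny: f+6=l, u+3=x, n+6=t, n+3=q, y+6=e.

lxtqe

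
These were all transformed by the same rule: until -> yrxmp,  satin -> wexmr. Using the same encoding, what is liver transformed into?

pmziv

This is a Caesar cipher with shift 4.
For liver: l+4=p, i+4=m, v+4=z, e+4=i, r+4=v.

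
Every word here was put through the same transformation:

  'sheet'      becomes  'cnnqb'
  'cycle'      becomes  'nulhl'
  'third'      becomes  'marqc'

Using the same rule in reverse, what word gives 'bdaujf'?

Read the word backwards and shift each letter +9.
Decoding bdaujf: shift back: b−9=s, d−9=u, a−9=r, u−9=l, j−9=a, f−9=w → surlaw; then reverse → walrus.

walrus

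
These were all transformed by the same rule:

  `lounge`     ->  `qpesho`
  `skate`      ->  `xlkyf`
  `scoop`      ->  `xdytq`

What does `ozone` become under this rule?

taysf

Shifts by position in lounge: pos 0: l→q (+5), pos 1: o→p (+1), pos 2: u→e (+10), pos 3: n→s (+5), pos 4: g→h (+1), pos 5: e→o (+10) — repeating every 3. It's a Vigenère-style cipher with numeric key [5,1,10]: position i shifts by key[i mod 3].
For ozone: o+5=t, z+1=a, o+10=y, n+5=s, e+1=f.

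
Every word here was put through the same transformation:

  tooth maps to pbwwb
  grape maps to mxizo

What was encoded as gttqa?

The word is reversed, then every letter is shifted forward by 8.
Reversing it on gttqa: shift back: g−8=y, t−8=l, t−8=l, q−8=i, a−8=s → yllis; then reverse → silly.

silly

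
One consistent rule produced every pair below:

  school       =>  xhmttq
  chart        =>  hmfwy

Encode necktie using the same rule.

sjhpynj

Each letter is shifted forward by 5 in the alphabet (a Caesar shift of +5).
Applying it to necktie: n+5=s, e+5=j, c+5=h, k+5=p, t+5=y, i+5=n, e+5=j.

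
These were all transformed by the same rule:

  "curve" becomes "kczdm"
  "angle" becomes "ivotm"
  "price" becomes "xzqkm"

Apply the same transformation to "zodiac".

hwlqik

Compare letters: c→k is +8, u→c is +8, r→z is +8 — a constant shift. This is a Caesar cipher with shift 8.
On zodiac: z+8=h, o+8=w, d+8=l, i+8=q, a+8=i, c+8=k.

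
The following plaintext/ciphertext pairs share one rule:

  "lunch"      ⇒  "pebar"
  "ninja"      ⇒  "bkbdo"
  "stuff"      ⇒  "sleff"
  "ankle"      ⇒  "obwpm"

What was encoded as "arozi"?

charm

Treating letters as 0–25, the rule is x ↦ 19x + 14 (mod 26).
Decoding arozi: a(0)→11·(0−14)≡2=c; r(17)→11·(17−14)≡7=h; o(14)→11·(14−14)≡0=a; z(25)→11·(25−14)≡17=r; i(8)→11·(8−14)≡12=m (all mod 26).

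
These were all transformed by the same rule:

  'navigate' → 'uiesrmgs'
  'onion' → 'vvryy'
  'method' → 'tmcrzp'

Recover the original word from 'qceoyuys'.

juvenile

In navigate: n→u is +7, a→i is +8, v→e is +9, i→s is +10 — the shift increases by 1 each position. The shift increases by 1 at each position, starting from +7: 7, 8, 9, ….
Reversing it on qceoyuys: q−7=j, c−8=u, e−9=v, o−10=e, y−11=n, u−12=i, y−13=l, s−14=e.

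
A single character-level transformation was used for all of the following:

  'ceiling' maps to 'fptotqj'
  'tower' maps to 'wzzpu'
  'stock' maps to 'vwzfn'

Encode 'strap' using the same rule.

The shift depends on letter class: consonant c→f is +3, but vowel e→p is +11. The rule splits by letter class: vowels +11, consonants +3.
For strap: s(cons)+3=v, t(cons)+3=w, r(cons)+3=u, a(vowel)+11=l, p(cons)+3=s.

vwuls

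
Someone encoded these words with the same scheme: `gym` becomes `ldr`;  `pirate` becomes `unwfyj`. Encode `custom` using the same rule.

hzxytr

It's a constant shift of +5 (ROT5).
On custom: c+5=h, u+5=z, s+5=x, t+5=y, o+5=t, m+5=r.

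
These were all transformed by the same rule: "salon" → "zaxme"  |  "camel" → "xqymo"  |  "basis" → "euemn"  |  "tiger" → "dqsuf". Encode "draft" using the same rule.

frmdp

Two steps: reverse the string, then apply a Caesar shift of +12.
For draft: reverse → tfard; then shift: t+12=f, f+12=r, a+12=m, r+12=d, d+12=p.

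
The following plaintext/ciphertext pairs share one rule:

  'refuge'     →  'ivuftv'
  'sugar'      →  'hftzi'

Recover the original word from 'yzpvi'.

Each letter is replaced by its mirror in the alphabet: a↔z, b↔y, c↔x, and so on (the Atbash cipher).
Decoding yzpvi: y↔b, z↔a, p↔k, v↔e, i↔r.

baker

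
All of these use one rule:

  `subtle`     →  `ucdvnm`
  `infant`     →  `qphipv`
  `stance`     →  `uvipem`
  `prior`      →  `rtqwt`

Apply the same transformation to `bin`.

dqp

The shift depends on letter class: consonant s→u is +2, but vowel u→c is +8. Two shifts are in play — +8 for a/e/i/o/u, +2 for every other letter.
On bin: b(cons)+2=d, i(vowel)+8=q, n(cons)+2=p.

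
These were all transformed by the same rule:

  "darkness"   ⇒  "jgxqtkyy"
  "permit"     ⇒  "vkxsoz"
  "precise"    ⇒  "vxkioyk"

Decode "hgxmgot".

Compare letters: d→j is +6, a→g is +6, r→x is +6 — a constant shift. Every letter moves 6 places later in the alphabet, wrapping around z→a.
Reversing it on hgxmgot: h−6=b, g−6=a, x−6=r, m−6=g, g−6=a, o−6=i, t−6=n.

bargain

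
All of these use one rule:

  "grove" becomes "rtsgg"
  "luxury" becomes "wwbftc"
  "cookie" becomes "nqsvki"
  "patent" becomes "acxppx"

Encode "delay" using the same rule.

Shifts by position in grove: pos 0: g→r (+11), pos 1: r→t (+2), pos 2: o→s (+4), pos 3: v→g (+11), pos 4: e→g (+2) — repeating every 3. The shifts repeat in a cycle of length 3: positions 0,1,… shift by +11, +2, +4, then the pattern repeats.
On delay: d+11=o, e+2=g, l+4=p, a+11=l, y+2=a.

ogpla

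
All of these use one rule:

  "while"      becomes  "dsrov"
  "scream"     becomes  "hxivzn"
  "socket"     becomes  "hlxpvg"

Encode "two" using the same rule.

gdl

Each pair mirrors across the alphabet (w↔d, h↔s, i↔r): positions sum to 25. Each letter is replaced by its mirror in the alphabet: a↔z, b↔y, c↔x, and so on (the Atbash cipher).
On two: t↔g, w↔d, o↔l.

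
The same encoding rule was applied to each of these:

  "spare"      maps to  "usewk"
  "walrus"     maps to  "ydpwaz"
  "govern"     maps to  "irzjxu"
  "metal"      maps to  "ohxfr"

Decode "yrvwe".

worry

Letter i (0-indexed) is shifted by i+2, so successive shifts are 2, 3, 4, ….
Undoing it on yrvwe: y−2=w, r−3=o, v−4=r, w−5=r, e−6=y.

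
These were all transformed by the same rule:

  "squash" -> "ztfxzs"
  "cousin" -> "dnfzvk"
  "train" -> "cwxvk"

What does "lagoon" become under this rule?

expnnk

Treating letters as 0–25, the rule is x ↦ 3x + 23 (mod 26).
On lagoon: l(11)→3·11+23≡4=e; a(0)→3·0+23≡23=x; g(6)→3·6+23≡15=p; o(14)→3·14+23≡13=n; o(14)→3·14+23≡13=n; n(13)→3·13+23≡10=k (all mod 26).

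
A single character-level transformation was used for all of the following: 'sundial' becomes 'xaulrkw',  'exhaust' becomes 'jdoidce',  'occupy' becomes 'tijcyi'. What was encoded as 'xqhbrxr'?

skating

In sundial: s→x is +5, u→a is +6, n→u is +7, d→l is +8 — the shift increases by 1 each position. Letter i (0-indexed) is shifted by i+5, so successive shifts are 5, 6, 7, ….
Undoing it on xqhbrxr: x−5=s, q−6=k, h−7=a, b−8=t, r−9=i, x−10=n, r−11=g.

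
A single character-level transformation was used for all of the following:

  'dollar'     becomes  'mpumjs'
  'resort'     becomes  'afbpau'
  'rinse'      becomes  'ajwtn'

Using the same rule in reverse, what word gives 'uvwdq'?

Shifts by position in dollar: pos 0: d→m (+9), pos 1: o→p (+1), pos 2: l→u (+9), pos 3: l→m (+1) — repeating every 2. It's a Vigenère-style cipher with numeric key [9,1]: position i shifts by key[i mod 2].
Reversing it on uvwdq: u−9=l, v−1=u, w−9=n, d−1=c, q−9=h.

lunch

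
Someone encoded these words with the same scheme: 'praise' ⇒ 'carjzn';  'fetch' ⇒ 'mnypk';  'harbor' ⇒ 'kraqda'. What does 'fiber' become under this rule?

mjqna

p(15)→c(2) and r(17)→a(0) fit y≡25x+17 (mod 26); the inverse of 25 mod 26 is 25. Treating letters as 0–25, the rule is x ↦ 25x + 17 (mod 26).
On fiber: f(5)→25·5+17≡12=m; i(8)→25·8+17≡9=j; b(1)→25·1+17≡16=q; e(4)→25·4+17≡13=n; r(17)→25·17+17≡0=a (all mod 26).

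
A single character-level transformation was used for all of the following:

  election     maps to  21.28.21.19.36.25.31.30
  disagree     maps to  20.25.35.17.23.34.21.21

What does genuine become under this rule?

e is letter #5 and maps to 21: an offset of 16. Letters become their 1-based position plus 16 (so a→17, b→18, …).
Applying it to genuine: g=7→23, e=5→21, n=14→30, u=21→37, i=9→25, n=14→30, e=5→21.

23.21.30.37.25.30.21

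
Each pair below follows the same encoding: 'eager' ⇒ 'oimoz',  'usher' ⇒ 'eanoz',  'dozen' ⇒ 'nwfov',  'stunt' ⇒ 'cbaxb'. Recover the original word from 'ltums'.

block

Shifts by position in eager: pos 0: e→o (+10), pos 1: a→i (+8), pos 2: g→m (+6), pos 3: e→o (+10), pos 4: r→z (+8) — repeating every 3. The shifts repeat in a cycle of length 3: positions 0,1,… shift by +10, +8, +6, then the pattern repeats.
Reversing it on ltums: l−10=b, t−8=l, u−6=o, m−10=c, s−8=k.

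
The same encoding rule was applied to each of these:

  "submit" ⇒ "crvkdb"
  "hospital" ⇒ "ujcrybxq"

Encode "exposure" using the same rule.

The output letters match the input read backwards, each shifted +9: submit reversed is timbus. Two steps: reverse the string, then apply a Caesar shift of +9.
Applying it to exposure: reverse → erusopxe; then shift: e+9=n, r+9=a, u+9=d, s+9=b, o+9=x, p+9=y, x+9=g, e+9=n.

nadbxygn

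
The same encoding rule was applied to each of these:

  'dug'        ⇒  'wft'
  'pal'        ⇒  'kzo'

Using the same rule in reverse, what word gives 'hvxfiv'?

secure

Each pair mirrors across the alphabet (d↔w, u↔f, g↔t): positions sum to 25. Each letter is replaced by its mirror in the alphabet: a↔z, b↔y, c↔x, and so on (the Atbash cipher).
Undoing it on hvxfiv: h↔s, v↔e, x↔c, f↔u, i↔r, v↔e.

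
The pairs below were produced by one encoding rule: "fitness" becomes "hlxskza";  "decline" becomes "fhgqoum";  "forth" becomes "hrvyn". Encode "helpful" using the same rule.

In fitness: f→h is +2, i→l is +3, t→x is +4, n→s is +5 — the shift increases by 1 each position. The shift increases by 1 at each position, starting from +2: 2, 3, 4, ….
For helpful: h+2=j, e+3=h, l+4=p, p+5=u, f+6=l, u+7=b, l+8=t.

jhpulbt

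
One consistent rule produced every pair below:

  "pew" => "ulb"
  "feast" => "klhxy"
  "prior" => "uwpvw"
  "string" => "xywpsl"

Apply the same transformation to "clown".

The shift depends on letter class: consonant p→u is +5, but vowel e→l is +7. The rule splits by letter class: vowels +7, consonants +5.
For clown: c(cons)+5=h, l(cons)+5=q, o(vowel)+7=v, w(cons)+5=b, n(cons)+5=s.

hqvbs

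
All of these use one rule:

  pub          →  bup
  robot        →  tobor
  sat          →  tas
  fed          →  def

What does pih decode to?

hip

The output letters match the input read backwards: pub reversed is bup. The word is simply reversed.
Reversing it on pih: then reverse → hip.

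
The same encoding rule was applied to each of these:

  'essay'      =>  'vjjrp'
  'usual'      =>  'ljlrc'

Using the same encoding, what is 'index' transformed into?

Compare letters: e→v is +17, s→j is +17, s→j is +17 — a constant shift. This is a Caesar cipher with shift 17.
On index: i+17=z, n+17=e, d+17=u, e+17=v, x+17=o.

zeuvo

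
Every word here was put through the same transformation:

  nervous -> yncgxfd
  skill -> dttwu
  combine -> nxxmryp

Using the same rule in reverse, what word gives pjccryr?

Shifts by position in nervous: pos 0: n→y (+11), pos 1: e→n (+9), pos 2: r→c (+11), pos 3: v→g (+11), pos 4: o→x (+9), pos 5: u→f (+11) — repeating every 3. A repeating key of period 3 is used — shifts +11, +9, +11 over and over.
Decoding pjccryr: p−11=e, j−9=a, c−11=r, c−11=r, r−9=i, y−11=n, r−11=g.

earring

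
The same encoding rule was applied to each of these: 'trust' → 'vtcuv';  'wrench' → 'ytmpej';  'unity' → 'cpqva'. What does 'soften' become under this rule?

uwhvmp

The shift depends on letter class: consonant t→v is +2, but vowel u→c is +8. Two shifts are in play — +8 for a/e/i/o/u, +2 for every other letter.
Applying it to soften: s(cons)+2=u, o(vowel)+8=w, f(cons)+2=h, t(cons)+2=v, e(vowel)+8=m, n(cons)+2=p.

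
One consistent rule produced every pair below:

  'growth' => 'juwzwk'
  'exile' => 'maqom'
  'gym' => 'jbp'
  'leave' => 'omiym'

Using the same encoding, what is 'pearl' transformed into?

smiuo

The shift depends on letter class: consonant g→j is +3, but vowel o→w is +8. The rule splits by letter class: vowels +8, consonants +3.
Applying it to pearl: p(cons)+3=s, e(vowel)+8=m, a(vowel)+8=i, r(cons)+3=u, l(cons)+3=o.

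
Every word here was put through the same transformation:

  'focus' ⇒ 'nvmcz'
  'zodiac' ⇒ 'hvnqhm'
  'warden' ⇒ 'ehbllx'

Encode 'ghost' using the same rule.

ooyaa

Shifts by position in focus: pos 0: f→n (+8), pos 1: o→v (+7), pos 2: c→m (+10), pos 3: u→c (+8), pos 4: s→z (+7) — repeating every 3. A repeating key of period 3 is used — shifts +8, +7, +10 over and over.
For ghost: g+8=o, h+7=o, o+10=y, s+8=a, t+7=a.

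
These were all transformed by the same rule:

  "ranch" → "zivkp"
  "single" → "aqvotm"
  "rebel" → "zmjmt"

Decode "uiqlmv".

Compare letters: r→z is +8, a→i is +8, n→v is +8 — a constant shift. It's a constant shift of +8 (ROT8).
Reversing it on uiqlmv: u−8=m, i−8=a, q−8=i, l−8=d, m−8=e, v−8=n.

maiden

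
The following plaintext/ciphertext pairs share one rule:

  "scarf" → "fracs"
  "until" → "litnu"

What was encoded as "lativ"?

vital

The output letters match the input read backwards: scarf reversed is fracs. It's just the letters in reverse order.
Decoding lativ: then reverse → vital.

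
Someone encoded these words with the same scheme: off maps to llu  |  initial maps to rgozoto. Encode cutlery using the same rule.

exkrzai

The output letters match the input read backwards, each shifted +6: off reversed is ffo. The word is reversed, then every letter is shifted forward by 6.
Applying it to cutlery: reverse → yreltuc; then shift: y+6=e, r+6=x, e+6=k, l+6=r, t+6=z, u+6=a, c+6=i.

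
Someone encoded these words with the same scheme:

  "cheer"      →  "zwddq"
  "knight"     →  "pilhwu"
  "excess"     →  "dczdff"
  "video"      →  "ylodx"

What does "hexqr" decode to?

glory

Each letter's alphabet position (a=0..z=25) is mapped through 15·x+21 mod 26 — an affine cipher.
Undoing it on hexqr: h(7)→7·(7−21)≡6=g; e(4)→7·(4−21)≡11=l; x(23)→7·(23−21)≡14=o; q(16)→7·(16−21)≡17=r; r(17)→7·(17−21)≡24=y (all mod 26).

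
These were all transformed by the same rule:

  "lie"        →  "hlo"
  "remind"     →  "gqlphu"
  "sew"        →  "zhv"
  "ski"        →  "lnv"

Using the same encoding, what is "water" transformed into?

The word is reversed, then every letter is shifted forward by 3.
For water: reverse → retaw; then shift: r+3=u, e+3=h, t+3=w, a+3=d, w+3=z.

uhwdz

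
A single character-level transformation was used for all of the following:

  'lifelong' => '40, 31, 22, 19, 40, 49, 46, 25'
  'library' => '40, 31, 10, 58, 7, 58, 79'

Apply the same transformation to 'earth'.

19, 7, 58, 64, 28

With a=1..z=26, the number is 3·pos + 4.
Applying it to earth: e=5→19, a=1→7, r=18→58, t=20→64, h=8→28.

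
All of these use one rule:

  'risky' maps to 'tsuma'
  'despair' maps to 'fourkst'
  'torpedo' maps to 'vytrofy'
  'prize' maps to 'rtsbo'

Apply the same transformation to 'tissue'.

vsuueo

The shift depends on letter class: consonant r→t is +2, but vowel i→s is +10. The rule splits by letter class: vowels +10, consonants +2.
Applying it to tissue: t(cons)+2=v, i(vowel)+10=s, s(cons)+2=u, s(cons)+2=u, u(vowel)+10=e, e(vowel)+10=o.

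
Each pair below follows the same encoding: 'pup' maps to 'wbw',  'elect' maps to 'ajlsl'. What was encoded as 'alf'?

yet

The output letters match the input read backwards, each shifted +7: pup reversed is pup. The word is reversed, then every letter is shifted forward by 7.
Decoding alf: shift back: a−7=t, l−7=e, f−7=y → tey; then reverse → yet.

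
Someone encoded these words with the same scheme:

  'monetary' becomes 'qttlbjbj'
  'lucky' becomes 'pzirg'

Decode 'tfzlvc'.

patent

The shift increases by 1 at each position, starting from +4: 4, 5, 6, ….
Decoding tfzlvc: t−4=p, f−5=a, z−6=t, l−7=e, v−8=n, c−9=t.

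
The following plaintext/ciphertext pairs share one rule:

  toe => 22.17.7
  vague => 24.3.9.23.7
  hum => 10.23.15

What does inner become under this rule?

The number is (letter's place in the alphabet, a=1) + 2.
On inner: i=9→11, n=14→16, n=14→16, e=5→7, r=18→20.

11.16.16.7.20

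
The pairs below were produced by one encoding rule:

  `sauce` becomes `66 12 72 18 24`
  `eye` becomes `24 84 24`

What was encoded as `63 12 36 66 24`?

s(#19)→66 and a(#1)→12: differences scale by 3, so n = 3·pos + 9. The formula is n = 3×(alphabet index, a=1) + 9.
Decoding 63 12 36 66 24: 63→(63−9)÷3=18=r, 12→(12−9)÷3=1=a, 36→(36−9)÷3=9=i, 66→(66−9)÷3=19=s, 24→(24−9)÷3=5=e.

raise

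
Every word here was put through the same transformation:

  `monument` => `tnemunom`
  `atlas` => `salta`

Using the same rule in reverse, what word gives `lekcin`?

The word is simply reversed.
Undoing it on lekcin: then reverse → nickel.

nickel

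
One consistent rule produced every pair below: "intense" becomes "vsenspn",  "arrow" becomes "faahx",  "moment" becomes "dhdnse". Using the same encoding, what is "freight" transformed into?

canvrge

This is an affine cipher: with a=0,…,z=25, each position x becomes (15x+5) mod 26.
For freight: f(5)→15·5+5≡2=c; r(17)→15·17+5≡0=a; e(4)→15·4+5≡13=n; i(8)→15·8+5≡21=v; g(6)→15·6+5≡17=r; h(7)→15·7+5≡6=g; t(19)→15·19+5≡4=e (all mod 26).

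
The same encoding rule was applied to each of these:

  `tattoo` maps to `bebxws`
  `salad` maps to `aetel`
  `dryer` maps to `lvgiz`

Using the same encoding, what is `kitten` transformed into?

The shifts repeat in a cycle of length 2: positions 0,1,… shift by +8, +4, then the pattern repeats.
On kitten: k+8=s, i+4=m, t+8=b, t+4=x, e+8=m, n+4=r.

smbxmr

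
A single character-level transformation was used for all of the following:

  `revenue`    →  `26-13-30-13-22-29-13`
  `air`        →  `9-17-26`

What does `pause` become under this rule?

24-9-29-27-13

r is letter #18 and maps to 26: an offset of 8. The number is (letter's place in the alphabet, a=1) + 8.
For pause: p=16→24, a=1→9, u=21→29, s=19→27, e=5→13.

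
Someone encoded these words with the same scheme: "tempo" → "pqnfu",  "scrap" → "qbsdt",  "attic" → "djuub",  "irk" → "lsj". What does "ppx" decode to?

woo

The output letters match the input read backwards, each shifted +1: tempo reversed is opmet. The word is reversed, then every letter is shifted forward by 1.
Undoing it on ppx: shift back: p−1=o, p−1=o, x−1=w → oow; then reverse → woo.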